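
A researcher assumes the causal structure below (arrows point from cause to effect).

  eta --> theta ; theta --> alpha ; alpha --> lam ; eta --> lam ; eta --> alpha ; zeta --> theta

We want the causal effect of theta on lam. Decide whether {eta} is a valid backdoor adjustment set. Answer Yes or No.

Yes

Backdoor paths from theta to lam (paths whose first edge points into theta):
  P1: theta <- eta -> alpha -> lam
  P2: theta <- eta -> lam
Condition 1 (no descendant of theta in the set): holds — descendants of theta are {alpha, lam}; none are in {eta}.
Condition 2 (every backdoor path blocked by {eta}):
  P1: blocked at fork node eta ∈ conditioning set.
  P2: blocked at fork node eta ∈ conditioning set.
{eta} satisfies the backdoor criterion.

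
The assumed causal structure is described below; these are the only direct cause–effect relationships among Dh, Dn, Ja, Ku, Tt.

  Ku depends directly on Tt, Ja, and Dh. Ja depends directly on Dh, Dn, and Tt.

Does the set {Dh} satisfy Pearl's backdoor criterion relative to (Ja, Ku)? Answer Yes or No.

Backdoor paths from Ja to Ku (paths whose first edge points into Ja):
  P1: Ja <- Tt -> Ku
  P2: Ja <- Dh -> Ku
Condition 1 (no descendant of Ja in the set): holds — descendants of Ja are {Ku}; none are in {Dh}.
Condition 2 (every backdoor path blocked by {Dh}):
  P1: open — no interior node is in the conditioning set.
  P2: blocked at fork node Dh ∈ conditioning set.
{Dh} does not satisfy the backdoor criterion.

No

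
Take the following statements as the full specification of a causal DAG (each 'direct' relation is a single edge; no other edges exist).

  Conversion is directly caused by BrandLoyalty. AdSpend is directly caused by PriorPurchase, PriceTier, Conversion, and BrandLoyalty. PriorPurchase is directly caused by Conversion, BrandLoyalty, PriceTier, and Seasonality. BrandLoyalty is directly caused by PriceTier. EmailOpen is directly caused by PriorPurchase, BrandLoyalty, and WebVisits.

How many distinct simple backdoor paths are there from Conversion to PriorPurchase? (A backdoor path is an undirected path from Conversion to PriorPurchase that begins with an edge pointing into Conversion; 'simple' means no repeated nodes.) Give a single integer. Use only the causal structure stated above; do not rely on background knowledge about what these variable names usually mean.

A backdoor path from Conversion to PriorPurchase is any simple undirected path whose first edge points into Conversion (i.e. leaves Conversion via a parent).
Parents of Conversion: {BrandLoyalty}.
Enumerating:
  P1: Conversion <- BrandLoyalty <- PriceTier -> PriorPurchase
  P2: Conversion <- BrandLoyalty <- PriceTier -> AdSpend <- PriorPurchase
  P3: Conversion <- BrandLoyalty -> PriorPurchase
  P4: Conversion <- BrandLoyalty -> AdSpend <- PriceTier -> PriorPurchase
  P5: Conversion <- BrandLoyalty -> AdSpend <- PriorPurchase
  P6: Conversion <- BrandLoyalty -> EmailOpen <- PriorPurchase
That exhausts the simple backdoor paths. Count: 6.

6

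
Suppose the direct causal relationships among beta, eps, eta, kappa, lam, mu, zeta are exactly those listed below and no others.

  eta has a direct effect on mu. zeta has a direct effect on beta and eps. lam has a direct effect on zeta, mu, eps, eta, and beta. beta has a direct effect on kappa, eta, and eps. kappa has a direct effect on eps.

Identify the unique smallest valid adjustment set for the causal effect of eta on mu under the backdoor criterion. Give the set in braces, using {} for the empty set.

Variables eligible for adjustment (non-descendants of eta, excluding eta and mu): {beta, eps, kappa, lam, zeta}.
Backdoor paths from eta to mu:
  P1: eta <- lam -> mu
  P2: eta <- beta <- lam -> mu
  P3: eta <- beta <- zeta <- lam -> mu
  P4: eta <- beta <- zeta -> eps <- lam -> mu
  P5: eta <- beta -> kappa -> eps <- lam -> mu
  P6: eta <- beta -> kappa -> eps <- zeta <- lam -> mu
  P7: eta <- beta -> eps <- lam -> mu
  P8: eta <- beta -> eps <- zeta <- lam -> mu
The empty set is not sufficient: P1 (eta <- lam -> mu) has no collider blocking it and no conditioned non-collider, so it is open.
Try {lam}:
  P1: blocked at fork node lam ∈ conditioning set.
  P2: blocked at fork node lam ∈ conditioning set.
  P3: blocked at fork node lam ∈ conditioning set.
  P4: blocked at collider eps (neither it nor any descendant is in the conditioning set).
  P5: blocked at collider eps (neither it nor any descendant is in the conditioning set).
  P6: blocked at collider eps (neither it nor any descendant is in the conditioning set).
  P7: blocked at collider eps (neither it nor any descendant is in the conditioning set).
  P8: blocked at collider eps (neither it nor any descendant is in the conditioning set).
{lam} contains no descendant of eta and blocks every backdoor path.
No other singleton works — e.g. {zeta} leaves P1 open — so {lam} is the unique smallest valid adjustment set.

{lam}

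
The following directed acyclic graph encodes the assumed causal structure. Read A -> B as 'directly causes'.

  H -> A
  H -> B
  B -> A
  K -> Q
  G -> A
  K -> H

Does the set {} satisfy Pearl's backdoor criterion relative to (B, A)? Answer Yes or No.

Backdoor paths from B to A (paths whose first edge points into B):
  P1: B <- H -> A
Condition 1 (no descendant of B in the set): holds — descendants of B are {A}; none are in {}.
Condition 2 (every backdoor path blocked by {}):
  P1: open — no interior node is in the conditioning set.
{} does not satisfy the backdoor criterion.

No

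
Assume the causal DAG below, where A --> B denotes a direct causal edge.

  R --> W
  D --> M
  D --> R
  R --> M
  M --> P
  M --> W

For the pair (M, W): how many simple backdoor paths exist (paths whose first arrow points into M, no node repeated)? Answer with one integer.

2

A backdoor path from M to W is any simple undirected path whose first edge points into M (i.e. leaves M via a parent).
Parents of M: {D, R}.
Enumerating:
  P1: M <- D -> R -> W
  P2: M <- R -> W
That exhausts the simple backdoor paths. Count: 2.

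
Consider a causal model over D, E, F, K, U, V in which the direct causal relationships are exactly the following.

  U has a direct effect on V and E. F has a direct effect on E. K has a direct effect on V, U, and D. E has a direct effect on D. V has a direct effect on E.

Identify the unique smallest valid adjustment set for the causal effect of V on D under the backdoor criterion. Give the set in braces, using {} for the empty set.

{K, U}

Variables eligible for adjustment (non-descendants of V, excluding V and D): {F, K, U}.
Backdoor paths from V to D:
  P1: V <- K -> U -> E -> D
  P2: V <- K -> D
  P3: V <- U <- K -> D
  P4: V <- U -> E -> D
The empty set is not sufficient: P1 (V <- K -> U -> E -> D) has no collider blocking it and no conditioned non-collider, so it is open.
Try {K, U}:
  P1: blocked at fork node K ∈ conditioning set.
  P2: blocked at fork node K ∈ conditioning set.
  P3: blocked at chain node U ∈ conditioning set.
  P4: blocked at fork node U ∈ conditioning set.
{K, U} contains no descendant of V and blocks every backdoor path.
Every element of {K, U} is needed (dropping K leaves P2 open; dropping U leaves P4 open), so no proper subset is valid.
Among all size-2 subsets of the eligible variables, only {K, U} blocks every backdoor path, so it is the unique smallest valid adjustment set.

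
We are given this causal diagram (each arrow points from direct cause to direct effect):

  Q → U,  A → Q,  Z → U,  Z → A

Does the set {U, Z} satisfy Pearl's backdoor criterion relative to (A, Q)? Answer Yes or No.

No

Backdoor paths from A to Q (paths whose first edge points into A):
  P1: A <- Z -> U <- Q
Condition 1 (no descendant of A in the set): FAILS — U is a descendant of A.
Condition 2 (every backdoor path blocked by {U, Z}):
  P1: blocked at fork node Z ∈ conditioning set.
{U, Z} does not satisfy the backdoor criterion.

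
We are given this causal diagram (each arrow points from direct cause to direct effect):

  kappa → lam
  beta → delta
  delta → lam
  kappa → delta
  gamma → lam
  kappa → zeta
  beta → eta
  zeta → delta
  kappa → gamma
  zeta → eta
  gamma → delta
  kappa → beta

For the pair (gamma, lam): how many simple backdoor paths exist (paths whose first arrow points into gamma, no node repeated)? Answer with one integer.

6

A backdoor path from gamma to lam is any simple undirected path whose first edge points into gamma (i.e. leaves gamma via a parent).
Parents of gamma: {kappa}.
Enumerating:
  P1: gamma <- kappa -> beta -> eta <- zeta -> delta -> lam
  P2: gamma <- kappa -> beta -> delta -> lam
  P3: gamma <- kappa -> zeta -> eta <- beta -> delta -> lam
  P4: gamma <- kappa -> zeta -> delta -> lam
  P5: gamma <- kappa -> delta -> lam
  P6: gamma <- kappa -> lam
That exhausts the simple backdoor paths. Count: 6.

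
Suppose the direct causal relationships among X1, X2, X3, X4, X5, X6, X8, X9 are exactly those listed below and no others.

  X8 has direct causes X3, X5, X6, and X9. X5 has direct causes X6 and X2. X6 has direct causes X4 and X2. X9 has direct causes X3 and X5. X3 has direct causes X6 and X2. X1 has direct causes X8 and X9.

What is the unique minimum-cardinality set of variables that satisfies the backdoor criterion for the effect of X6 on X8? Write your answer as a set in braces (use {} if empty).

Variables eligible for adjustment (non-descendants of X6, excluding X6 and X8): {X2, X4}.
Backdoor paths from X6 to X8:
  P1: X6 <- X2 -> X5 -> X9 <- X3 -> X8
  P2: X6 <- X2 -> X5 -> X9 -> X8
  P3: X6 <- X2 -> X5 -> X9 -> X1 <- X8
  P4: X6 <- X2 -> X5 -> X8
  P5: X6 <- X2 -> X3 -> X9 <- X5 -> X8
  P6: X6 <- X2 -> X3 -> X9 -> X8
  P7: X6 <- X2 -> X3 -> X9 -> X1 <- X8
  P8: X6 <- X2 -> X3 -> X8
The empty set is not sufficient: P2 (X6 <- X2 -> X5 -> X9 -> X8) has no collider blocking it and no conditioned non-collider, so it is open.
Try {X2}:
  P1: blocked at fork node X2 ∈ conditioning set.
  P2: blocked at fork node X2 ∈ conditioning set.
  P3: blocked at fork node X2 ∈ conditioning set.
  P4: blocked at fork node X2 ∈ conditioning set.
  P5: blocked at fork node X2 ∈ conditioning set.
  P6: blocked at fork node X2 ∈ conditioning set.
  P7: blocked at fork node X2 ∈ conditioning set.
  P8: blocked at fork node X2 ∈ conditioning set.
{X2} contains no descendant of X6 and blocks every backdoor path.
No other singleton works — e.g. {X4} leaves P2 open — so {X2} is the unique smallest valid adjustment set.

{X2}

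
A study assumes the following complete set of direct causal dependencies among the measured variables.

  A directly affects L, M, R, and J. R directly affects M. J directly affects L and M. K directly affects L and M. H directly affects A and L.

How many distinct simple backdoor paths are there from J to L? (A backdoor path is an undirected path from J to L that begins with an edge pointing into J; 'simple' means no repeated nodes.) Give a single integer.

A backdoor path from J to L is any simple undirected path whose first edge points into J (i.e. leaves J via a parent).
Parents of J: {A}.
Enumerating:
  P1: J <- A <- H -> L
  P2: J <- A -> R -> M <- K -> L
  P3: J <- A -> L
  P4: J <- A -> M <- K -> L
That exhausts the simple backdoor paths. Count: 4.

4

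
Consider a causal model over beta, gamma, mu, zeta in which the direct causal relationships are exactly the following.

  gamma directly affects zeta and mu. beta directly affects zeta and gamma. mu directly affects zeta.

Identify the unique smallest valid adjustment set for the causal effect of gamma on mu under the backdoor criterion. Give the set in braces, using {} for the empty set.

Variables eligible for adjustment (non-descendants of gamma, excluding gamma and mu): {beta}.
Backdoor paths from gamma to mu:
  P1: gamma <- beta -> zeta <- mu
Each backdoor path contains an unconditioned collider, so every path is already blocked with the empty conditioning set:
  P1: blocked at collider zeta (neither it nor any descendant is in the conditioning set).
The empty set is therefore the unique smallest valid set.

{}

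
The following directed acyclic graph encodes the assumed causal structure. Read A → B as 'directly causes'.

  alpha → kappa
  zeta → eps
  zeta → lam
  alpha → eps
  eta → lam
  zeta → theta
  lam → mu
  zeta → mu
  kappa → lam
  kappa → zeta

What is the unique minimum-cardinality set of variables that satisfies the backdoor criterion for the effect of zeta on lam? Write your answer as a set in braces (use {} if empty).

{kappa}

Variables eligible for adjustment (non-descendants of zeta, excluding zeta and lam): {alpha, eta, kappa}.
Backdoor paths from zeta to lam:
  P1: zeta <- kappa -> lam
The empty set is not sufficient: P1 (zeta <- kappa -> lam) has no collider blocking it and no conditioned non-collider, so it is open.
Try {kappa}:
  P1: blocked at fork node kappa ∈ conditioning set.
{kappa} contains no descendant of zeta and blocks every backdoor path.
No other singleton works — e.g. {alpha} leaves P1 open — so {kappa} is the unique smallest valid adjustment set.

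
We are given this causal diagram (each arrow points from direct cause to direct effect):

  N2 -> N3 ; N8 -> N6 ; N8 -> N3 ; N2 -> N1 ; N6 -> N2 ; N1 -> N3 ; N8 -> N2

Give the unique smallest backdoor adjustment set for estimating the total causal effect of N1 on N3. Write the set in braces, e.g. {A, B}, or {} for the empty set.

{N2}

Variables eligible for adjustment (non-descendants of N1, excluding N1 and N3): {N2, N6, N8}.
Backdoor paths from N1 to N3:
  P1: N1 <- N2 <- N8 -> N3
  P2: N1 <- N2 <- N6 <- N8 -> N3
  P3: N1 <- N2 -> N3
The empty set is not sufficient: P1 (N1 <- N2 <- N8 -> N3) has no collider blocking it and no conditioned non-collider, so it is open.
Try {N2}:
  P1: blocked at chain node N2 ∈ conditioning set.
  P2: blocked at chain node N2 ∈ conditioning set.
  P3: blocked at fork node N2 ∈ conditioning set.
{N2} contains no descendant of N1 and blocks every backdoor path.
No other singleton works — e.g. {N8} leaves P3 open — so {N2} is the unique smallest valid adjustment set.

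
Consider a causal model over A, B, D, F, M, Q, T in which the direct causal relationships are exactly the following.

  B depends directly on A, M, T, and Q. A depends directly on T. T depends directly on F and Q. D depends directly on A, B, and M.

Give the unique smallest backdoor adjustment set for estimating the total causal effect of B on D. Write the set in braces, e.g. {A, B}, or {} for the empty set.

Variables eligible for adjustment (non-descendants of B, excluding B and D): {A, F, M, Q, T}.
Backdoor paths from B to D:
  P1: B <- M -> D
  P2: B <- Q -> T -> A -> D
  P3: B <- T -> A -> D
  P4: B <- A -> D
The empty set is not sufficient: P1 (B <- M -> D) has no collider blocking it and no conditioned non-collider, so it is open.
Try {A, M}:
  P1: blocked at fork node M ∈ conditioning set.
  P2: blocked at chain node A ∈ conditioning set.
  P3: blocked at chain node A ∈ conditioning set.
  P4: blocked at fork node A ∈ conditioning set.
{A, M} contains no descendant of B and blocks every backdoor path.
Every element of {A, M} is needed (dropping A leaves P2 open; dropping M leaves P1 open), so no proper subset is valid.
Among all size-2 subsets of the eligible variables, only {A, M} blocks every backdoor path, so it is the unique smallest valid adjustment set.

{A, M}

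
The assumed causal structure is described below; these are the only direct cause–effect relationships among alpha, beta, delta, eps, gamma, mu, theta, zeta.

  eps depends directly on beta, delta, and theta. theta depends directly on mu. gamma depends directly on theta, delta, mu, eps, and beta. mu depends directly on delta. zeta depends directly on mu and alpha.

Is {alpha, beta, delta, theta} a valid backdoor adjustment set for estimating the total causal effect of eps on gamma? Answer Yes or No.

Backdoor paths from eps to gamma (paths whose first edge points into eps):
  P1: eps <- beta -> gamma
  P2: eps <- delta -> mu -> theta -> gamma
  P3: eps <- delta -> mu -> gamma
  P4: eps <- delta -> gamma
  P5: eps <- theta <- mu <- delta -> gamma
  P6: eps <- theta <- mu -> gamma
  P7: eps <- theta -> gamma
Condition 1 (no descendant of eps in the set): holds — descendants of eps are {gamma}; none are in {alpha, beta, delta, theta}.
Condition 2 (every backdoor path blocked by {alpha, beta, delta, theta}):
  P1: blocked at fork node beta ∈ conditioning set.
  P2: blocked at fork node delta ∈ conditioning set.
  P3: blocked at fork node delta ∈ conditioning set.
  P4: blocked at fork node delta ∈ conditioning set.
  P5: blocked at chain node theta ∈ conditioning set.
  P6: blocked at chain node theta ∈ conditioning set.
  P7: blocked at fork node theta ∈ conditioning set.
{alpha, beta, delta, theta} satisfies the backdoor criterion.

Yes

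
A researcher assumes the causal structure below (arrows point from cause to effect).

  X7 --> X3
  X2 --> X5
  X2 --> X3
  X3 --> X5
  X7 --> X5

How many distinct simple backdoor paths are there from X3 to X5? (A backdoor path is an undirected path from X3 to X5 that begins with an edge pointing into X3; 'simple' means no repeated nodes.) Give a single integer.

2

A backdoor path from X3 to X5 is any simple undirected path whose first edge points into X3 (i.e. leaves X3 via a parent).
Parents of X3: {X2, X7}.
Enumerating:
  P1: X3 <- X2 -> X5
  P2: X3 <- X7 -> X5
That exhausts the simple backdoor paths. Count: 2.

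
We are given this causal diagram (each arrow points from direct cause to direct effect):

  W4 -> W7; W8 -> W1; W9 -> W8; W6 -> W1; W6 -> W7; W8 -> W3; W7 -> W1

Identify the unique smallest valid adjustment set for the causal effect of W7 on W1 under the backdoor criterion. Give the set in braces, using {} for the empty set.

{W6}

Variables eligible for adjustment (non-descendants of W7, excluding W7 and W1): {W3, W4, W6, W8, W9}.
Backdoor paths from W7 to W1:
  P1: W7 <- W6 -> W1
The empty set is not sufficient: P1 (W7 <- W6 -> W1) has no collider blocking it and no conditioned non-collider, so it is open.
Try {W6}:
  P1: blocked at fork node W6 ∈ conditioning set.
{W6} contains no descendant of W7 and blocks every backdoor path.
No other singleton works — e.g. {W9} leaves P1 open — so {W6} is the unique smallest valid adjustment set.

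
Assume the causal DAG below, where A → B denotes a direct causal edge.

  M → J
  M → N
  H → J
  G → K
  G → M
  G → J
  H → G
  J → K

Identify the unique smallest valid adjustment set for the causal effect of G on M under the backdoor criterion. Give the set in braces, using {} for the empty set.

{}

Variables eligible for adjustment (non-descendants of G, excluding G and M): {H}.
Backdoor paths from G to M:
  P1: G <- H -> J <- M
Each backdoor path contains an unconditioned collider, so every path is already blocked with the empty conditioning set:
  P1: blocked at collider J (neither it nor any descendant is in the conditioning set).
The empty set is therefore the unique smallest valid set.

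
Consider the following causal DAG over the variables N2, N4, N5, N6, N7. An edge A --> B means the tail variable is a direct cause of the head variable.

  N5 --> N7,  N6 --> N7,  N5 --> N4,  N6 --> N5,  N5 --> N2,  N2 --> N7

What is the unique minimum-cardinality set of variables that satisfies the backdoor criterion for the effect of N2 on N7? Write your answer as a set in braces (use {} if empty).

{N5}

Variables eligible for adjustment (non-descendants of N2, excluding N2 and N7): {N4, N5, N6}.
Backdoor paths from N2 to N7:
  P1: N2 <- N5 <- N6 -> N7
  P2: N2 <- N5 -> N7
The empty set is not sufficient: P1 (N2 <- N5 <- N6 -> N7) has no collider blocking it and no conditioned non-collider, so it is open.
Try {N5}:
  P1: blocked at chain node N5 ∈ conditioning set.
  P2: blocked at fork node N5 ∈ conditioning set.
{N5} contains no descendant of N2 and blocks every backdoor path.
No other singleton works — e.g. {N6} leaves P2 open — so {N5} is the unique smallest valid adjustment set.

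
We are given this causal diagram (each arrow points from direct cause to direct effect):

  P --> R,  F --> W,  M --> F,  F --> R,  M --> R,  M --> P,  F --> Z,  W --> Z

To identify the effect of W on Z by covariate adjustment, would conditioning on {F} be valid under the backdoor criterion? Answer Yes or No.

Backdoor paths from W to Z (paths whose first edge points into W):
  P1: W <- F -> Z
Condition 1 (no descendant of W in the set): holds — descendants of W are {Z}; none are in {F}.
Condition 2 (every backdoor path blocked by {F}):
  P1: blocked at fork node F ∈ conditioning set.
{F} satisfies the backdoor criterion.

Yes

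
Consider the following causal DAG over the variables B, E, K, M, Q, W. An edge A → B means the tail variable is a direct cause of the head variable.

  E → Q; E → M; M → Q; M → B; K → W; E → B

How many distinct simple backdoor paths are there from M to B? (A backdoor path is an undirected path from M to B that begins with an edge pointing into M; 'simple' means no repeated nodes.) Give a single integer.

1

A backdoor path from M to B is any simple undirected path whose first edge points into M (i.e. leaves M via a parent).
Parents of M: {E}.
Enumerating:
  P1: M <- E -> B
That exhausts the simple backdoor paths. Count: 1.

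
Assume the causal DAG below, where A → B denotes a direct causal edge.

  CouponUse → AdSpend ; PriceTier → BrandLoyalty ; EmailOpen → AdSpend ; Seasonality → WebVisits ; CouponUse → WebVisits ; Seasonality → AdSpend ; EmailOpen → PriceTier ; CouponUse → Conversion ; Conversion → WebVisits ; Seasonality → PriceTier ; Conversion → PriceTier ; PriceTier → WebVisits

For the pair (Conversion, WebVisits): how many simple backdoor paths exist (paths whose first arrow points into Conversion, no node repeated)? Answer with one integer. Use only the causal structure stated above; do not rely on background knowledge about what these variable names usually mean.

A backdoor path from Conversion to WebVisits is any simple undirected path whose first edge points into Conversion (i.e. leaves Conversion via a parent).
Parents of Conversion: {CouponUse}.
Enumerating:
  P1: Conversion <- CouponUse -> WebVisits
  P2: Conversion <- CouponUse -> AdSpend <- Seasonality -> PriceTier -> WebVisits
  P3: Conversion <- CouponUse -> AdSpend <- Seasonality -> WebVisits
  P4: Conversion <- CouponUse -> AdSpend <- EmailOpen -> PriceTier <- Seasonality -> WebVisits
  P5: Conversion <- CouponUse -> AdSpend <- EmailOpen -> PriceTier -> WebVisits
That exhausts the simple backdoor paths. Count: 5.

5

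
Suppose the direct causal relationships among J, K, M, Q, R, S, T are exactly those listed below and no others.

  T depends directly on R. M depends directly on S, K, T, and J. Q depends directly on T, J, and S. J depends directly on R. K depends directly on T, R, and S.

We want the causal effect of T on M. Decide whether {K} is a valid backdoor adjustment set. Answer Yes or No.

No

Backdoor paths from T to M (paths whose first edge points into T):
  P1: T <- R -> J -> M
  P2: T <- R -> J -> Q <- S -> K -> M
  P3: T <- R -> J -> Q <- S -> M
  P4: T <- R -> K <- S -> M
  P5: T <- R -> K <- S -> Q <- J -> M
  P6: T <- R -> K -> M
Condition 1 (no descendant of T in the set): FAILS — K is a descendant of T.
Condition 2 (every backdoor path blocked by {K}):
  P1: open — no interior node is in the conditioning set.
  P2: blocked at collider Q (neither it nor any descendant is in the conditioning set).
  P3: blocked at collider Q (neither it nor any descendant is in the conditioning set).
  P4: open — collider(s) K are conditioned on (or have a conditioned descendant) and no non-collider on the path is in the set.
  P5: blocked at collider Q (neither it nor any descendant is in the conditioning set).
  P6: blocked at chain node K ∈ conditioning set.
{K} does not satisfy the backdoor criterion.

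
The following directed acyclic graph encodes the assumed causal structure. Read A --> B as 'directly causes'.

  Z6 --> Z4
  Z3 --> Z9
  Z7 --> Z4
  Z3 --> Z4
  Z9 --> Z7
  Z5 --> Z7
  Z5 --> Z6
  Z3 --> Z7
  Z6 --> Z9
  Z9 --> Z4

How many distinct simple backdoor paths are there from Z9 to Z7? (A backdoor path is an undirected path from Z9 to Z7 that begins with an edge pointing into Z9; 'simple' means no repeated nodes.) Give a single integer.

A backdoor path from Z9 to Z7 is any simple undirected path whose first edge points into Z9 (i.e. leaves Z9 via a parent).
Parents of Z9: {Z3, Z6}.
Enumerating:
  P1: Z9 <- Z3 -> Z7
  P2: Z9 <- Z3 -> Z4 <- Z6 <- Z5 -> Z7
  P3: Z9 <- Z3 -> Z4 <- Z7
  P4: Z9 <- Z6 <- Z5 -> Z7
  P5: Z9 <- Z6 -> Z4 <- Z3 -> Z7
  P6: Z9 <- Z6 -> Z4 <- Z7
That exhausts the simple backdoor paths. Count: 6.

6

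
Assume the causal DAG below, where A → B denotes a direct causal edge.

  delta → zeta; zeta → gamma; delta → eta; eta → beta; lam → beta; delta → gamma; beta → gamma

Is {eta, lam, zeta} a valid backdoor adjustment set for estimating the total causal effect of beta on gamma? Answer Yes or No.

Backdoor paths from beta to gamma (paths whose first edge points into beta):
  P1: beta <- eta <- delta -> zeta -> gamma
  P2: beta <- eta <- delta -> gamma
Condition 1 (no descendant of beta in the set): holds — descendants of beta are {gamma}; none are in {eta, lam, zeta}.
Condition 2 (every backdoor path blocked by {eta, lam, zeta}):
  P1: blocked at chain node eta ∈ conditioning set.
  P2: blocked at chain node eta ∈ conditioning set.
{eta, lam, zeta} satisfies the backdoor criterion.

Yes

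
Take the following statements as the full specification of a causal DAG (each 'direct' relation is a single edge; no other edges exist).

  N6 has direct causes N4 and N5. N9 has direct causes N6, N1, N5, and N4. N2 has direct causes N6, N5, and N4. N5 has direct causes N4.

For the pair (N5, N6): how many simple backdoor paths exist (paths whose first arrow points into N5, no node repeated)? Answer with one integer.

3

A backdoor path from N5 to N6 is any simple undirected path whose first edge points into N5 (i.e. leaves N5 via a parent).
Parents of N5: {N4}.
Enumerating:
  P1: N5 <- N4 -> N6
  P2: N5 <- N4 -> N2 <- N6
  P3: N5 <- N4 -> N9 <- N6
That exhausts the simple backdoor paths. Count: 3.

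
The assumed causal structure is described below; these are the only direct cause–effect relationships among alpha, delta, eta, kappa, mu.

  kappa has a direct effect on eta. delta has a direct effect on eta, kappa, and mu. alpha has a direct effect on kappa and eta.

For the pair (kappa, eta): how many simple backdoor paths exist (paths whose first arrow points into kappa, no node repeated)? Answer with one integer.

2

A backdoor path from kappa to eta is any simple undirected path whose first edge points into kappa (i.e. leaves kappa via a parent).
Parents of kappa: {alpha, delta}.
Enumerating:
  P1: kappa <- delta -> eta
  P2: kappa <- alpha -> eta
That exhausts the simple backdoor paths. Count: 2.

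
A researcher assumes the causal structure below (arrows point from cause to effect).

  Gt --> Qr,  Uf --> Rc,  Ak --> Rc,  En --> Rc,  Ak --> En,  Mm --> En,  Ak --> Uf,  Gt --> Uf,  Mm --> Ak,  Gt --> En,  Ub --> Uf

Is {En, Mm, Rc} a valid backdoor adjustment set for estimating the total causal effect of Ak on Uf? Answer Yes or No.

No

Backdoor paths from Ak to Uf (paths whose first edge points into Ak):
  P1: Ak <- Mm -> En <- Gt -> Uf
  P2: Ak <- Mm -> En -> Rc <- Uf
Condition 1 (no descendant of Ak in the set): FAILS — En and Rc are descendants of Ak.
Condition 2 (every backdoor path blocked by {En, Mm, Rc}):
  P1: blocked at fork node Mm ∈ conditioning set.
  P2: blocked at fork node Mm ∈ conditioning set.
{En, Mm, Rc} does not satisfy the backdoor criterion.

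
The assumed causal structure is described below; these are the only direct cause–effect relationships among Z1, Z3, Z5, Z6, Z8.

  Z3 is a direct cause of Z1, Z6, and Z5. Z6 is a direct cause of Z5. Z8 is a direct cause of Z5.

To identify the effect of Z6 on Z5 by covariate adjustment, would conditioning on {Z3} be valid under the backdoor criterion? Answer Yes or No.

Yes

Backdoor paths from Z6 to Z5 (paths whose first edge points into Z6):
  P1: Z6 <- Z3 -> Z5
Condition 1 (no descendant of Z6 in the set): holds — descendants of Z6 are {Z5}; none are in {Z3}.
Condition 2 (every backdoor path blocked by {Z3}):
  P1: blocked at fork node Z3 ∈ conditioning set.
{Z3} satisfies the backdoor criterion.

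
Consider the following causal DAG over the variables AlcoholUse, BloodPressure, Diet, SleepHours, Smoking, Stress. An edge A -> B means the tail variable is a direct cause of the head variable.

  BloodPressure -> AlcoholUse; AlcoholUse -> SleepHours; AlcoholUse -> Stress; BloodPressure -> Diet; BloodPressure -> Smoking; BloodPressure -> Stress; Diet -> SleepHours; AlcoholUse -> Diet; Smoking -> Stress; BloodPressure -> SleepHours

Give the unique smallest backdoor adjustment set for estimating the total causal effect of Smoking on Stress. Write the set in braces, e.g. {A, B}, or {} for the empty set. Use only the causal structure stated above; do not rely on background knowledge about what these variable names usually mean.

{BloodPressure}

Variables eligible for adjustment (non-descendants of Smoking, excluding Smoking and Stress): {AlcoholUse, BloodPressure, Diet, SleepHours}.
Backdoor paths from Smoking to Stress:
  P1: Smoking <- BloodPressure -> AlcoholUse -> Stress
  P2: Smoking <- BloodPressure -> Stress
  P3: Smoking <- BloodPressure -> Diet <- AlcoholUse -> Stress
  P4: Smoking <- BloodPressure -> Diet -> SleepHours <- AlcoholUse -> Stress
  P5: Smoking <- BloodPressure -> SleepHours <- AlcoholUse -> Stress
  P6: Smoking <- BloodPressure -> SleepHours <- Diet <- AlcoholUse -> Stress
The empty set is not sufficient: P1 (Smoking <- BloodPressure -> AlcoholUse -> Stress) has no collider blocking it and no conditioned non-collider, so it is open.
Try {BloodPressure}:
  P1: blocked at fork node BloodPressure ∈ conditioning set.
  P2: blocked at fork node BloodPressure ∈ conditioning set.
  P3: blocked at fork node BloodPressure ∈ conditioning set.
  P4: blocked at fork node BloodPressure ∈ conditioning set.
  P5: blocked at fork node BloodPressure ∈ conditioning set.
  P6: blocked at fork node BloodPressure ∈ conditioning set.
{BloodPressure} contains no descendant of Smoking and blocks every backdoor path.
No other singleton works — e.g. {AlcoholUse} leaves P2 open — so {BloodPressure} is the unique smallest valid adjustment set.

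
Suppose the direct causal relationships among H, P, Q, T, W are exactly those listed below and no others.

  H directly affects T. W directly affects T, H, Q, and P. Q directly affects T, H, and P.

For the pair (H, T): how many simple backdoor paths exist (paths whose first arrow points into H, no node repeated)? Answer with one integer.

A backdoor path from H to T is any simple undirected path whose first edge points into H (i.e. leaves H via a parent).
Parents of H: {Q, W}.
Enumerating:
  P1: H <- W -> Q -> T
  P2: H <- W -> T
  P3: H <- W -> P <- Q -> T
  P4: H <- Q <- W -> T
  P5: H <- Q -> T
  P6: H <- Q -> P <- W -> T
That exhausts the simple backdoor paths. Count: 6.

6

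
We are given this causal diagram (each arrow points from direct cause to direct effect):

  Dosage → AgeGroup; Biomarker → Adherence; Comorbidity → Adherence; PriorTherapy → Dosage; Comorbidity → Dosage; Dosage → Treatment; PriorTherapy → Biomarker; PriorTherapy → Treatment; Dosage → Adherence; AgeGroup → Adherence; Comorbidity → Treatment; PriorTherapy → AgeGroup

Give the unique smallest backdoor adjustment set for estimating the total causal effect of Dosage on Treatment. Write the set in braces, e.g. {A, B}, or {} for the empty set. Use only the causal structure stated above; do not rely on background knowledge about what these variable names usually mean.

Variables eligible for adjustment (non-descendants of Dosage, excluding Dosage and Treatment): {Biomarker, Comorbidity, PriorTherapy}.
Backdoor paths from Dosage to Treatment:
  P1: Dosage <- Comorbidity -> Treatment
  P2: Dosage <- Comorbidity -> Adherence <- Biomarker <- PriorTherapy -> Treatment
  P3: Dosage <- Comorbidity -> Adherence <- AgeGroup <- PriorTherapy -> Treatment
  P4: Dosage <- PriorTherapy -> Treatment
  P5: Dosage <- PriorTherapy -> Biomarker -> Adherence <- Comorbidity -> Treatment
  P6: Dosage <- PriorTherapy -> AgeGroup -> Adherence <- Comorbidity -> Treatment
The empty set is not sufficient: P1 (Dosage <- Comorbidity -> Treatment) has no collider blocking it and no conditioned non-collider, so it is open.
Try {Comorbidity, PriorTherapy}:
  P1: blocked at fork node Comorbidity ∈ conditioning set.
  P2: blocked at fork node Comorbidity ∈ conditioning set.
  P3: blocked at fork node Comorbidity ∈ conditioning set.
  P4: blocked at fork node PriorTherapy ∈ conditioning set.
  P5: blocked at fork node PriorTherapy ∈ conditioning set.
  P6: blocked at fork node PriorTherapy ∈ conditioning set.
{Comorbidity, PriorTherapy} contains no descendant of Dosage and blocks every backdoor path.
Every element of {Comorbidity, PriorTherapy} is needed (dropping Comorbidity leaves P1 open; dropping PriorTherapy leaves P4 open), so no proper subset is valid.
Among all size-2 subsets of the eligible variables, only {Comorbidity, PriorTherapy} blocks every backdoor path, so it is the unique smallest valid adjustment set.

{Comorbidity, PriorTherapy}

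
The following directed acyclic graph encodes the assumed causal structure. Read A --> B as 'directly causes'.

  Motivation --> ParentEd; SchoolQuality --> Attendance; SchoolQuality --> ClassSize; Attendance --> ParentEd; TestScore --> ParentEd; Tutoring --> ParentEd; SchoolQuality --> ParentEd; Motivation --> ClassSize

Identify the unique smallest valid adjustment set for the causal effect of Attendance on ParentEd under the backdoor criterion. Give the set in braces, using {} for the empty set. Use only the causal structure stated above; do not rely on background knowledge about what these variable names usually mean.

Variables eligible for adjustment (non-descendants of Attendance, excluding Attendance and ParentEd): {ClassSize, Motivation, SchoolQuality, TestScore, Tutoring}.
Backdoor paths from Attendance to ParentEd:
  P1: Attendance <- SchoolQuality -> ParentEd
  P2: Attendance <- SchoolQuality -> ClassSize <- Motivation -> ParentEd
The empty set is not sufficient: P1 (Attendance <- SchoolQuality -> ParentEd) has no collider blocking it and no conditioned non-collider, so it is open.
Try {SchoolQuality}:
  P1: blocked at fork node SchoolQuality ∈ conditioning set.
  P2: blocked at fork node SchoolQuality ∈ conditioning set.
{SchoolQuality} contains no descendant of Attendance and blocks every backdoor path.
No other singleton works — e.g. {Motivation} leaves P1 open — so {SchoolQuality} is the unique smallest valid adjustment set.

{SchoolQuality}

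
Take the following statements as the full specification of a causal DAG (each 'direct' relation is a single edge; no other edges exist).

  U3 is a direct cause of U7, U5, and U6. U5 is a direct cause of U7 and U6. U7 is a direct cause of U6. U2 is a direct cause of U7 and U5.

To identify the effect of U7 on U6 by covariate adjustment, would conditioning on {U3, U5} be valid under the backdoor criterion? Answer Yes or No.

Yes

Backdoor paths from U7 to U6 (paths whose first edge points into U7):
  P1: U7 <- U3 -> U5 -> U6
  P2: U7 <- U3 -> U6
  P3: U7 <- U2 -> U5 <- U3 -> U6
  P4: U7 <- U2 -> U5 -> U6
  P5: U7 <- U5 <- U3 -> U6
  P6: U7 <- U5 -> U6
Condition 1 (no descendant of U7 in the set): holds — descendants of U7 are {U6}; none are in {U3, U5}.
Condition 2 (every backdoor path blocked by {U3, U5}):
  P1: blocked at fork node U3 ∈ conditioning set.
  P2: blocked at fork node U3 ∈ conditioning set.
  P3: blocked at fork node U3 ∈ conditioning set.
  P4: blocked at chain node U5 ∈ conditioning set.
  P5: blocked at chain node U5 ∈ conditioning set.
  P6: blocked at fork node U5 ∈ conditioning set.
{U3, U5} satisfies the backdoor criterion.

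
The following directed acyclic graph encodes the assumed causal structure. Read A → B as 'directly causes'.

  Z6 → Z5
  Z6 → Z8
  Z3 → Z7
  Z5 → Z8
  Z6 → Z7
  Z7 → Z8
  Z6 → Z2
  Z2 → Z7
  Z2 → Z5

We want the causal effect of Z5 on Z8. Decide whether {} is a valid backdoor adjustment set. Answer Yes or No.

No

Backdoor paths from Z5 to Z8 (paths whose first edge points into Z5):
  P1: Z5 <- Z6 -> Z2 -> Z7 -> Z8
  P2: Z5 <- Z6 -> Z7 -> Z8
  P3: Z5 <- Z6 -> Z8
  P4: Z5 <- Z2 <- Z6 -> Z7 -> Z8
  P5: Z5 <- Z2 <- Z6 -> Z8
  P6: Z5 <- Z2 -> Z7 <- Z6 -> Z8
  P7: Z5 <- Z2 -> Z7 -> Z8
Condition 1 (no descendant of Z5 in the set): holds — descendants of Z5 are {Z8}; none are in {}.
Condition 2 (every backdoor path blocked by {}):
  P1: open — no interior node is in the conditioning set.
  P2: open — no interior node is in the conditioning set.
  P3: open — no interior node is in the conditioning set.
  P4: open — no interior node is in the conditioning set.
  P5: open — no interior node is in the conditioning set.
  P6: blocked at collider Z7 (neither it nor any descendant is in the conditioning set).
  P7: open — no interior node is in the conditioning set.
{} does not satisfy the backdoor criterion.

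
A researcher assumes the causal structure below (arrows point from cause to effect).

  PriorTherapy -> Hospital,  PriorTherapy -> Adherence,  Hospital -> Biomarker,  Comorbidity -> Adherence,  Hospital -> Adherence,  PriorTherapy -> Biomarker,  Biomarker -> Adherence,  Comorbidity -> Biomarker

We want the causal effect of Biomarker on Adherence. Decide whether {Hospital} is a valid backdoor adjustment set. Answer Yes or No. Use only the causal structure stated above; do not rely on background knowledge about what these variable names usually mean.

No

Backdoor paths from Biomarker to Adherence (paths whose first edge points into Biomarker):
  P1: Biomarker <- Comorbidity -> Adherence
  P2: Biomarker <- PriorTherapy -> Hospital -> Adherence
  P3: Biomarker <- PriorTherapy -> Adherence
  P4: Biomarker <- Hospital <- PriorTherapy -> Adherence
  P5: Biomarker <- Hospital -> Adherence
Condition 1 (no descendant of Biomarker in the set): holds — descendants of Biomarker are {Adherence}; none are in {Hospital}.
Condition 2 (every backdoor path blocked by {Hospital}):
  P1: open — no interior node is in the conditioning set.
  P2: blocked at chain node Hospital ∈ conditioning set.
  P3: open — no interior node is in the conditioning set.
  P4: blocked at chain node Hospital ∈ conditioning set.
  P5: blocked at fork node Hospital ∈ conditioning set.
{Hospital} does not satisfy the backdoor criterion.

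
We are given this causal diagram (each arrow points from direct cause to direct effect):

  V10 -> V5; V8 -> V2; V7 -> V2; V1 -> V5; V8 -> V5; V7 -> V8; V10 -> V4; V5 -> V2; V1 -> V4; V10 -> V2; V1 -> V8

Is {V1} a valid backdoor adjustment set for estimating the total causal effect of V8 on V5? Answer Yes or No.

Yes

Backdoor paths from V8 to V5 (paths whose first edge points into V8):
  P1: V8 <- V1 -> V4 <- V10 -> V5
  P2: V8 <- V1 -> V4 <- V10 -> V2 <- V5
  P3: V8 <- V1 -> V5
  P4: V8 <- V7 -> V2 <- V10 -> V4 <- V1 -> V5
  P5: V8 <- V7 -> V2 <- V10 -> V5
  P6: V8 <- V7 -> V2 <- V5
Condition 1 (no descendant of V8 in the set): holds — descendants of V8 are {V2, V5}; none are in {V1}.
Condition 2 (every backdoor path blocked by {V1}):
  P1: blocked at fork node V1 ∈ conditioning set.
  P2: blocked at fork node V1 ∈ conditioning set.
  P3: blocked at fork node V1 ∈ conditioning set.
  P4: blocked at collider V2 (neither it nor any descendant is in the conditioning set).
  P5: blocked at collider V2 (neither it nor any descendant is in the conditioning set).
  P6: blocked at collider V2 (neither it nor any descendant is in the conditioning set).
{V1} satisfies the backdoor criterion.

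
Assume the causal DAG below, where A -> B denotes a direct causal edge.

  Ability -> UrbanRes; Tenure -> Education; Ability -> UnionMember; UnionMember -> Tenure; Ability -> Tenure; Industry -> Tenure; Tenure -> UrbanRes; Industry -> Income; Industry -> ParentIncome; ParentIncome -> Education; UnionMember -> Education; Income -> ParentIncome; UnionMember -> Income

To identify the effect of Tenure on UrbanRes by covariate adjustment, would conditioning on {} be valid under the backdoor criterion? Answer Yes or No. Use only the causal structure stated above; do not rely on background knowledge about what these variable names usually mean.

Backdoor paths from Tenure to UrbanRes (paths whose first edge points into Tenure):
  P1: Tenure <- Ability -> UrbanRes
  P2: Tenure <- UnionMember <- Ability -> UrbanRes
  P3: Tenure <- Industry -> Income <- UnionMember <- Ability -> UrbanRes
  P4: Tenure <- Industry -> Income -> ParentIncome -> Education <- UnionMember <- Ability -> UrbanRes
  P5: Tenure <- Industry -> ParentIncome <- Income <- UnionMember <- Ability -> UrbanRes
  P6: Tenure <- Industry -> ParentIncome -> Education <- UnionMember <- Ability -> UrbanRes
Condition 1 (no descendant of Tenure in the set): holds — descendants of Tenure are {Education, UrbanRes}; none are in {}.
Condition 2 (every backdoor path blocked by {}):
  P1: open — no interior node is in the conditioning set.
  P2: open — no interior node is in the conditioning set.
  P3: blocked at collider Income (neither it nor any descendant is in the conditioning set).
  P4: blocked at collider Education (neither it nor any descendant is in the conditioning set).
  P5: blocked at collider ParentIncome (neither it nor any descendant is in the conditioning set).
  P6: blocked at collider Education (neither it nor any descendant is in the conditioning set).
{} does not satisfy the backdoor criterion.

No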